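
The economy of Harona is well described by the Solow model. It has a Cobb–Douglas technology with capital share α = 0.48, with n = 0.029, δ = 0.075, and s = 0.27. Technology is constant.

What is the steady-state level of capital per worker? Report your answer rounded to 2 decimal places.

k* ≈ 6.26

In steady state, investment equals break-even investment: s·k^α = (n + δ)·k.
Dividing both sides by k: k^(1−α) = s / (n + δ).
k^0.52 = 0.27 / (0.029 + 0.075) = 0.27 / 0.104 = 2.5962
k* = 2.5962^(1/0.52) ≈ 6.2633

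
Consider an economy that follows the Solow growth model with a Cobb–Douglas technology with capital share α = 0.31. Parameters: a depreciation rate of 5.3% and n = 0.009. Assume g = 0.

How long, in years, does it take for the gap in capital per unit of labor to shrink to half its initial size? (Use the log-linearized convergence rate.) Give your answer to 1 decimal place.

Near the steady state the convergence rate is λ = (1 − α)(n + δ).
λ = (1 − 0.31) × 0.062 = 0.69 × 0.062 = 0.04278
Half-life = ln 2 / λ = 0.6931 / 0.04278 ≈ 16.20 years

half-life ≈ 16.2 years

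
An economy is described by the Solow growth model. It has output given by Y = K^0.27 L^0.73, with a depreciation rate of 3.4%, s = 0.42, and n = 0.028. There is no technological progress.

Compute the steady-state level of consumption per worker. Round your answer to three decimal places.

Steady state requires s·f(k) = (n + δ)·k, i.e. s·k^α = (n + δ)·k.
Dividing both sides by k: k^(1−α) = s / (n + δ).
k^0.73 = 0.42 / (0.028 + 0.034) = 0.42 / 0.062 = 6.7742
k* = 6.7742^(1/0.73) ≈ 13.7455
y* = (k*)^α = 13.7455^0.27 ≈ 2.0291
c* = (1 − s)·y* = (1 − 0.42) × 2.0291 ≈ 1.1769

c* ≈ 1.177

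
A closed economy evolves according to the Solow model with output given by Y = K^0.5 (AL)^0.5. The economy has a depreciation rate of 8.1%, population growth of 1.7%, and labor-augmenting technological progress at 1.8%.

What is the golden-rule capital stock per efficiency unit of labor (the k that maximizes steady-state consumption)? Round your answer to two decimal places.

k_gold ≈ 18.58

The golden rule sets f'(k) = n + g + δ, i.e. α·k^(α−1) = n + g + δ.
So k^(1−α) = α / (n + g + δ) = 0.5 / 0.116 = 4.3103.
k_gold = 4.3103^(1/0.5) ≈ 18.5787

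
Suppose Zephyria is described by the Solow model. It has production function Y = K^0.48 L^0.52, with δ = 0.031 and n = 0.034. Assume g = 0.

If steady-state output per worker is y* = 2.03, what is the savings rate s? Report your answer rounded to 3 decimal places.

s ≈ 0.140

In steady state, investment equals break-even investment: s·k^α = (n + δ)·k.
Since y* = [s/(n + δ)]^(α/(1−α)), we have s/(n + δ) = (y*)^((1−α)/α) = 2.03^1.0833 = 2.1533.
Therefore s = 2.1533 × (n + δ) = 2.1533 × 0.065 = 0.1400.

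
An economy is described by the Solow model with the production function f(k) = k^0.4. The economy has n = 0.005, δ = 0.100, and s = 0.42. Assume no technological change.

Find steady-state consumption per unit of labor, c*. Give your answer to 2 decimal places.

Steady state requires s·f(k) = (n + δ)·k, i.e. s·k^α = (n + δ)·k.
Dividing both sides by k: k^(1−α) = s / (n + δ).
k^0.6 = 0.42 / (0.005 + 0.100) = 0.42 / 0.105 = 4.0000
k* = 4.0000^(1/0.6) ≈ 10.0794
y* = (k*)^α = 10.0794^0.4 ≈ 2.5198
c* = (1 − s)·y* = (1 − 0.42) × 2.5198 ≈ 1.4615

c* = 1.46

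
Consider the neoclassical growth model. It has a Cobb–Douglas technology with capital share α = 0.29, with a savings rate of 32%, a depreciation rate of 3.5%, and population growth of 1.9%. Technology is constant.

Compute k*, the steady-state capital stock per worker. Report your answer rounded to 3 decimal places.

In steady state, investment equals break-even investment: s·k^α = (n + δ)·k.
Rearranging, k^(1−α) = s / (n + δ).
k^0.71 = 0.32 / (0.019 + 0.035) = 0.32 / 0.054 = 5.9259
k* = 5.9259^(1/0.71) ≈ 12.2571

k* ≈ 12.257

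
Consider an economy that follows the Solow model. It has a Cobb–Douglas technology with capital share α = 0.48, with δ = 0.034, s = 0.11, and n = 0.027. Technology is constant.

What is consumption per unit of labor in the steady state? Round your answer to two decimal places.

c* ≈ 1.53

In steady state, investment equals break-even investment: s·k^α = (n + δ)·k.
Rearranging, k^(1−α) = s / (n + δ).
k^0.52 = 0.11 / (0.027 + 0.034) = 0.11 / 0.061 = 1.8033
k* = 1.8033^(1/0.52) ≈ 3.1077
y* = (k*)^α = 3.1077^0.48 ≈ 1.7233
c* = (1 − s)·y* = (1 − 0.11) × 1.7233 ≈ 1.5337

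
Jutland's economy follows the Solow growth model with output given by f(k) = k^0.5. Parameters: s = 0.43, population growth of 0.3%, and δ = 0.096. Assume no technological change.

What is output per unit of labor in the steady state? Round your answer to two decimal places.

At the steady state, Δk = 0, so s·k^α = (n + δ)·k.
Rearranging, k^(1−α) = s / (n + δ).
k^0.5 = 0.43 / (0.003 + 0.096) = 0.43 / 0.099 = 4.3434
k* = 4.3434^(1/0.5) ≈ 18.8651
y* = (k*)^α = 18.8651^0.5 ≈ 4.3434

y* = 4.34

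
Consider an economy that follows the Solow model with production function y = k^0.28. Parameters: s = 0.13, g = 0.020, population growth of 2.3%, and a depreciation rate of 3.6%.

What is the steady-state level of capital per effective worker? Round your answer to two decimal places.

At the steady state, Δk = 0, so s·k^α = (n + g + δ)·k.
Dividing both sides by k: k^(1−α) = s / (n + g + δ).
k^0.72 = 0.13 / (0.023 + 0.020 + 0.036) = 0.13 / 0.079 = 1.6456
k* = 1.6456^(1/0.72) ≈ 1.9973

k* ≈ 2.00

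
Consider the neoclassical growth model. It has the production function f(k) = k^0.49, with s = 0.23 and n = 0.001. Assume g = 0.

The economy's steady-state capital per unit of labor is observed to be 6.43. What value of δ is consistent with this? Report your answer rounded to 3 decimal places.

Steady state requires s·f(k) = (n + δ)·k, i.e. s·k^α = (n + δ)·k.
So s / (n + δ) = (k*)^(1−α) = 6.43^0.51 = 2.5834.
Therefore n + δ = s / 2.5834 = 0.23 / 2.5834 = 0.0890, so δ = 0.0890 − 0.001 = 0.0880.

δ ≈ 0.088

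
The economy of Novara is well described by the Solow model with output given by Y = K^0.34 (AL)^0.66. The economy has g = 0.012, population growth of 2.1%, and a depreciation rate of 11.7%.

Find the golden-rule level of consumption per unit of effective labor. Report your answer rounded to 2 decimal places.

c_gold ≈ 1.01

At the golden rule, f'(k) = n + g + δ, so α·k^(α−1) = n + g + δ and k_gold = (α/(n + g + δ))^(1/(1−α)).
k_gold = (0.34/0.150)^(1/0.66) = 2.2667^1.5152 ≈ 3.4554
c_gold = f(k_gold) − (n + g + δ)·k_gold = 1.5244 − 0.150×3.4554 ≈ 1.0061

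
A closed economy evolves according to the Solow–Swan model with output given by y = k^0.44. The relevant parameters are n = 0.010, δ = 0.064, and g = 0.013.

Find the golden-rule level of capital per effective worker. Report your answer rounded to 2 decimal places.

k_gold ≈ 18.07

The golden rule sets f'(k) = n + g + δ, i.e. α·k^(α−1) = n + g + δ.
So k^(1−α) = α / (n + g + δ) = 0.44 / 0.087 = 5.0575.
k_gold = 5.0575^(1/0.56) ≈ 18.0729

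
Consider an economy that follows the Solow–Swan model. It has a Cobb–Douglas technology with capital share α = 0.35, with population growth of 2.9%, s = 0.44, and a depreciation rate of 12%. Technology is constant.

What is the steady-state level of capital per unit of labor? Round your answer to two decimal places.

At the steady state, Δk = 0, so s·k^α = (n + δ)·k.
Rearranging, k^(1−α) = s / (n + δ).
k^0.65 = 0.44 / (0.029 + 0.120) = 0.44 / 0.149 = 2.9530
k* = 2.9530^(1/0.65) ≈ 5.2903

k* ≈ 5.29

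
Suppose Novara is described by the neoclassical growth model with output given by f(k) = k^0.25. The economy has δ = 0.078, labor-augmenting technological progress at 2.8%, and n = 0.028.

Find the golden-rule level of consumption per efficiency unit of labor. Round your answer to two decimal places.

c_gold ≈ 0.92

At the golden rule, f'(k) = n + g + δ, so α·k^(α−1) = n + g + δ and k_gold = (α/(n + g + δ))^(1/(1−α)).
k_gold = (0.25/0.134)^(1/0.75) = 1.8657^1.3333 ≈ 2.2967
c_gold = f(k_gold) − (n + g + δ)·k_gold = 1.2311 − 0.134×2.2967 ≈ 0.9233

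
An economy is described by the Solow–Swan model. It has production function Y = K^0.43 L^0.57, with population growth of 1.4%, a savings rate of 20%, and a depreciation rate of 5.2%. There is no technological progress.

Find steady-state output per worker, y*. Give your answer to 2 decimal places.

y* ≈ 2.31

Steady state requires s·f(k) = (n + δ)·k, i.e. s·k^α = (n + δ)·k.
Rearranging, k^(1−α) = s / (n + δ).
k^0.57 = 0.20 / (0.014 + 0.052) = 0.20 / 0.066 = 3.0303
k* = 3.0303^(1/0.57) ≈ 6.9938
y* = (k*)^α = 6.9938^0.43 ≈ 2.3080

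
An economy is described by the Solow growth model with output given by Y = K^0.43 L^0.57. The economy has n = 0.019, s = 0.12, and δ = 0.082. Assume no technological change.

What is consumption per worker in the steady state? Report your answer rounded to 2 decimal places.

c* ≈ 1.00

At the steady state, Δk = 0, so s·k^α = (n + δ)·k.
Dividing both sides by k: k^(1−α) = s / (n + δ).
k^0.57 = 0.12 / (0.019 + 0.082) = 0.12 / 0.101 = 1.1881
k* = 1.1881^(1/0.57) ≈ 1.3531
y* = (k*)^α = 1.3531^0.43 ≈ 1.1389
c* = (1 − s)·y* = (1 − 0.12) × 1.1389 ≈ 1.0022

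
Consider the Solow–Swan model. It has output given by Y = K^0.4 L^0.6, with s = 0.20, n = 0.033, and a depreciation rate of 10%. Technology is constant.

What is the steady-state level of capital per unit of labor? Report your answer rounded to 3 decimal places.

k* ≈ 1.974

In steady state, investment equals break-even investment: s·k^α = (n + δ)·k.
Rearranging, k^(1−α) = s / (n + δ).
k^0.6 = 0.20 / (0.033 + 0.100) = 0.20 / 0.133 = 1.5038
k* = 1.5038^(1/0.6) ≈ 1.9739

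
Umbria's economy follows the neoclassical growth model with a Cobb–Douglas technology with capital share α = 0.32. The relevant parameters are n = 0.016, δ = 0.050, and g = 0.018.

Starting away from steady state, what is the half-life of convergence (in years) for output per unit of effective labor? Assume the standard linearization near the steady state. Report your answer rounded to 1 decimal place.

Near the steady state the convergence rate is λ = (1 − α)(n + g + δ).
λ = (1 − 0.32) × 0.084 = 0.68 × 0.084 = 0.05712
Half-life = ln 2 / λ = 0.6931 / 0.05712 ≈ 12.13 years

about 12.1 years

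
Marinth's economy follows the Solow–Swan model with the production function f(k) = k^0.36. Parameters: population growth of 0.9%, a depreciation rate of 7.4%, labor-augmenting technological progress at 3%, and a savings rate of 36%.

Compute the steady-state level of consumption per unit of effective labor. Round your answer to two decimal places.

In steady state, investment equals break-even investment: s·k^α = (n + g + δ)·k.
Dividing both sides by k: k^(1−α) = s / (n + g + δ).
k^0.64 = 0.36 / (0.009 + 0.030 + 0.074) = 0.36 / 0.113 = 3.1858
k* = 3.1858^(1/0.64) ≈ 6.1133
y* = (k*)^α = 6.1133^0.36 ≈ 1.9189
c* = (1 − s)·y* = (1 − 0.36) × 1.9189 ≈ 1.2281

c* ≈ 1.23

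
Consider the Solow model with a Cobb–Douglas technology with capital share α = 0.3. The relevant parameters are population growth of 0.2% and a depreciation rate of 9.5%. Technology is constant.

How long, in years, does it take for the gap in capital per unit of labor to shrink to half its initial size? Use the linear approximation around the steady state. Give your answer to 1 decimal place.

about 10.2 years

Near the steady state the convergence rate is λ = (1 − α)(n + δ).
λ = (1 − 0.3) × 0.097 = 0.7 × 0.097 = 0.0679
Half-life = ln 2 / λ = 0.6931 / 0.0679 ≈ 10.21 years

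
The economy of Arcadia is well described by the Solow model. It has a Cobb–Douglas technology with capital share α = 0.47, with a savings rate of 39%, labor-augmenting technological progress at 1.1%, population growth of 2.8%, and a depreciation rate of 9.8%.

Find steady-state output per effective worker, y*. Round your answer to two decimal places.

y* = 2.53

Steady state requires s·f(k) = (n + g + δ)·k, i.e. s·k^α = (n + g + δ)·k.
Rearranging, k^(1−α) = s / (n + g + δ).
k^0.53 = 0.39 / (0.028 + 0.011 + 0.098) = 0.39 / 0.137 = 2.8467
k* = 2.8467^(1/0.53) ≈ 7.1986
y* = (k*)^α = 7.1986^0.47 ≈ 2.5288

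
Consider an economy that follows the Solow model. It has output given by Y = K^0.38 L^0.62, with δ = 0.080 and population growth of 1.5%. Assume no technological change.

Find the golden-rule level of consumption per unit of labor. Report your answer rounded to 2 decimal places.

At the golden rule, f'(k) = n + δ, so α·k^(α−1) = n + δ and k_gold = (α/(n + δ))^(1/(1−α)).
k_gold = (0.38/0.095)^(1/0.62) = 4.0000^1.6129 ≈ 9.3554
c_gold = f(k_gold) − (n + δ)·k_gold = 2.3389 − 0.095×9.3554 ≈ 1.4501

c_gold ≈ 1.45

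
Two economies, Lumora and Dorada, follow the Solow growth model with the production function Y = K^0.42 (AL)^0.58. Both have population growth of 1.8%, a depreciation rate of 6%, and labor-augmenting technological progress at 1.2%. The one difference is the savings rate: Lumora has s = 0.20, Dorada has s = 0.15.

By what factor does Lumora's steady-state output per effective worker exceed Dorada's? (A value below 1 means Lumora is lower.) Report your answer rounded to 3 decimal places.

Steady-state y* = [s/(n + g + δ)]^(α/(1−α)), so the ratio is [ (s_L/(n + g + δ)_L) / (s_D/(n + g + δ)_D) ]^0.7241.
s_L/(n + g + δ)_L = 0.20/0.090 = 2.2222; s_D/(n + g + δ)_D = 0.15/0.090 = 1.6667.
Ratio = (2.2222/1.6667)^0.7241 = 1.3333^0.7241 ≈ 1.2316

ratio ≈ 1.232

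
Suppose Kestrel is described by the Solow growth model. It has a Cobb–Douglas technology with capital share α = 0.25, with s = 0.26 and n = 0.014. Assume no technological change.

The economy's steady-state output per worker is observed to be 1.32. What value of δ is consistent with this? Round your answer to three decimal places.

Steady state requires s·f(k) = (n + δ)·k, i.e. s·k^α = (n + δ)·k.
Since y* = [s/(n + δ)]^(α/(1−α)), we have s/(n + δ) = (y*)^((1−α)/α) = 1.32^3 = 2.3000.
Therefore n + δ = s / 2.3000 = 0.26 / 2.3000 = 0.1130, so δ = 0.1130 − 0.014 = 0.0990.

δ ≈ 0.099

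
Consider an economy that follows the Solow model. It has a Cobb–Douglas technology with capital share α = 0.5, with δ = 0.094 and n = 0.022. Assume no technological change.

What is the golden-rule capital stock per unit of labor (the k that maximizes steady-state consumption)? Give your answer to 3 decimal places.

The golden rule sets f'(k) = n + δ, i.e. α·k^(α−1) = n + δ.
So k^(1−α) = α / (n + δ) = 0.5 / 0.116 = 4.3103.
k_gold = 4.3103^(1/0.5) ≈ 18.5787

k_gold ≈ 18.579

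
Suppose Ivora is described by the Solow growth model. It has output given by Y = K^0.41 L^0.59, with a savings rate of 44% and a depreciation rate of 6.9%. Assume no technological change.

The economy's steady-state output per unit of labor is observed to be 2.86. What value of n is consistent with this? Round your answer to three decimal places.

At the steady state, Δk = 0, so s·k^α = (n + δ)·k.
Since y* = [s/(n + δ)]^(α/(1−α)), we have s/(n + δ) = (y*)^((1−α)/α) = 2.86^1.439 = 4.5364.
Therefore n + δ = s / 4.5364 = 0.44 / 4.5364 = 0.0970, so n = 0.0970 − 0.069 = 0.0280.

n ≈ 0.028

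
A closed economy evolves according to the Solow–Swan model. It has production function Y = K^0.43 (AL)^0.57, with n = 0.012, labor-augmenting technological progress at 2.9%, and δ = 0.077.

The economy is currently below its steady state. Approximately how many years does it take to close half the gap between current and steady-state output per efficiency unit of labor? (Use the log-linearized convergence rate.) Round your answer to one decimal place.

t_½ ≈ 10.3 years

Near the steady state the convergence rate is λ = (1 − α)(n + g + δ).
λ = (1 − 0.43) × 0.118 = 0.57 × 0.118 = 0.06726
Half-life = ln 2 / λ = 0.6931 / 0.06726 ≈ 10.30 years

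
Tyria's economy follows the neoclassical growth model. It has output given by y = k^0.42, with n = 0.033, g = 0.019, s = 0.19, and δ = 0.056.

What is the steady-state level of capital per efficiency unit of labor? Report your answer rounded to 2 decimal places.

At the steady state, Δk = 0, so s·k^α = (n + g + δ)·k.
Dividing both sides by k: k^(1−α) = s / (n + g + δ).
k^0.58 = 0.19 / (0.033 + 0.019 + 0.056) = 0.19 / 0.108 = 1.7593
k* = 1.7593^(1/0.58) ≈ 2.6485

k* ≈ 2.65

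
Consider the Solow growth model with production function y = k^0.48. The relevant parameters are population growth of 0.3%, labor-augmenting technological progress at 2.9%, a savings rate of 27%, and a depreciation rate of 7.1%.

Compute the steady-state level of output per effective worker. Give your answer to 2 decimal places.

y* = 2.43

In steady state, investment equals break-even investment: s·k^α = (n + g + δ)·k.
Dividing both sides by k: k^(1−α) = s / (n + g + δ).
k^0.52 = 0.27 / (0.003 + 0.029 + 0.071) = 0.27 / 0.103 = 2.6214
k* = 2.6214^(1/0.52) ≈ 6.3807
y* = (k*)^α = 6.3807^0.48 ≈ 2.4341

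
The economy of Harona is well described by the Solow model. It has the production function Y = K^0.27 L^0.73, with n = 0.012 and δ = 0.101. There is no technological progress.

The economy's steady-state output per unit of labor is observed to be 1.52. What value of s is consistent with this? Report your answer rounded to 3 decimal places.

s ≈ 0.351

At the steady state, Δk = 0, so s·k^α = (n + δ)·k.
Since y* = [s/(n + δ)]^(α/(1−α)), we have s/(n + δ) = (y*)^((1−α)/α) = 1.52^2.7037 = 3.1021.
Therefore s = 3.1021 × (n + δ) = 3.1021 × 0.113 = 0.3505.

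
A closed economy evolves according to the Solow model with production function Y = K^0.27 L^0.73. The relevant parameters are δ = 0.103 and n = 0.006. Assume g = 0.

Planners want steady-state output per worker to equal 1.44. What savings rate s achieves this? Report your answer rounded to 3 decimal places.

s ≈ 0.292

At the steady state, Δk = 0, so s·k^α = (n + δ)·k.
Since y* = [s/(n + δ)]^(α/(1−α)), we have s/(n + δ) = (y*)^((1−α)/α) = 1.44^2.7037 = 2.6802.
Therefore s = 2.6802 × (n + δ) = 2.6802 × 0.109 = 0.2921.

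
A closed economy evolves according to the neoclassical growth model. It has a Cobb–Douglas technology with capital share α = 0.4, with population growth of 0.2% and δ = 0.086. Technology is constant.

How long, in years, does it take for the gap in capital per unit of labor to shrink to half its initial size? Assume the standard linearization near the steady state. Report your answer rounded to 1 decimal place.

t_½ ≈ 13.1 years

Near the steady state the convergence rate is λ = (1 − α)(n + δ).
λ = (1 − 0.4) × 0.088 = 0.6 × 0.088 = 0.0528
Half-life = ln 2 / λ = 0.6931 / 0.0528 ≈ 13.13 years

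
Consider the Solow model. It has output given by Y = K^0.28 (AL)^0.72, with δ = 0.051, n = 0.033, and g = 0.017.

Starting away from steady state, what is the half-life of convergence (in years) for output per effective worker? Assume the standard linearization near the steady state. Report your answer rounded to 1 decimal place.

Near the steady state the convergence rate is λ = (1 − α)(n + g + δ).
λ = (1 − 0.28) × 0.101 = 0.72 × 0.101 = 0.07272
Half-life = ln 2 / λ = 0.6931 / 0.07272 ≈ 9.53 years

half-life ≈ 9.5 years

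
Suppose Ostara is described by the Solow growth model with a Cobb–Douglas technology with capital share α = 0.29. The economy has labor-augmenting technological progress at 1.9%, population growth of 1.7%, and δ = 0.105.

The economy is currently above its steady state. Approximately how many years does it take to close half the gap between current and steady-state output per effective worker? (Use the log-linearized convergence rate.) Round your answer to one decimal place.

about 6.9 years

Near the steady state the convergence rate is λ = (1 − α)(n + g + δ).
λ = (1 − 0.29) × 0.141 = 0.71 × 0.141 = 0.10011
Half-life = ln 2 / λ = 0.6931 / 0.10011 ≈ 6.92 years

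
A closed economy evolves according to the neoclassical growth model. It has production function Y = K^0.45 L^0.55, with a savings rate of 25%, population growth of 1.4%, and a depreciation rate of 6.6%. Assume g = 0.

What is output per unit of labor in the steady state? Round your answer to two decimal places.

y* = 2.54

Steady state requires s·f(k) = (n + δ)·k, i.e. s·k^α = (n + δ)·k.
Rearranging, k^(1−α) = s / (n + δ).
k^0.55 = 0.25 / (0.014 + 0.066) = 0.25 / 0.080 = 3.1250
k* = 3.1250^(1/0.55) ≈ 7.9383
y* = (k*)^α = 7.9383^0.45 ≈ 2.5403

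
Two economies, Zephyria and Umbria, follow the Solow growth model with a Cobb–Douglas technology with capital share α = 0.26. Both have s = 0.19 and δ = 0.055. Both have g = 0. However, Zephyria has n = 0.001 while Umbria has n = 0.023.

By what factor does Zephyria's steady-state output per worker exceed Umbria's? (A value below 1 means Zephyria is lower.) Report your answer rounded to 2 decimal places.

y*_Z / y*_U ≈ 1.12

Steady-state y* = [s/(n + δ)]^(α/(1−α)), so the ratio is [ (s_Z/(n + δ)_Z) / (s_U/(n + δ)_U) ]^0.3514.
s_Z/(n + δ)_Z = 0.19/0.056 = 3.3929; s_U/(n + δ)_U = 0.19/0.078 = 2.4359.
Ratio = (3.3929/2.4359)^0.3514 = 1.3929^0.3514 ≈ 1.1235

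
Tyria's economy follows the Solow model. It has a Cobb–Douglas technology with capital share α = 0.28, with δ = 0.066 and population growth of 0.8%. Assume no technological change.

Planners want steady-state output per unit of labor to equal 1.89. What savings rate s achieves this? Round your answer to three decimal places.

At the steady state, Δk = 0, so s·k^α = (n + δ)·k.
Since y* = [s/(n + δ)]^(α/(1−α)), we have s/(n + δ) = (y*)^((1−α)/α) = 1.89^2.5714 = 5.1392.
Therefore s = 5.1392 × (n + δ) = 5.1392 × 0.074 = 0.3803.

s ≈ 0.380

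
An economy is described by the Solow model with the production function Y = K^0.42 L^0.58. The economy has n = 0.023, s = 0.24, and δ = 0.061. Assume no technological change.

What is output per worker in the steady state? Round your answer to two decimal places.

In steady state, investment equals break-even investment: s·k^α = (n + δ)·k.
Rearranging, k^(1−α) = s / (n + δ).
k^0.58 = 0.24 / (0.023 + 0.061) = 0.24 / 0.084 = 2.8571
k* = 2.8571^(1/0.58) ≈ 6.1105
y* = (k*)^α = 6.1105^0.42 ≈ 2.1387

y* ≈ 2.14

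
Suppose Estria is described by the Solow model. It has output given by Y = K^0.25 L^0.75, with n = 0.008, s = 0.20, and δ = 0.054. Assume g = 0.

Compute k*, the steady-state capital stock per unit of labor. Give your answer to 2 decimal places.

Steady state requires s·f(k) = (n + δ)·k, i.e. s·k^α = (n + δ)·k.
Rearranging, k^(1−α) = s / (n + δ).
k^0.75 = 0.20 / (0.008 + 0.054) = 0.20 / 0.062 = 3.2258
k* = 3.2258^(1/0.75) ≈ 4.7663

k* = 4.77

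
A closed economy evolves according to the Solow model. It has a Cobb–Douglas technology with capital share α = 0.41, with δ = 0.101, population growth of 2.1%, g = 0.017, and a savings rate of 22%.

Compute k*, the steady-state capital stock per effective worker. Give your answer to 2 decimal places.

k* ≈ 2.18

In steady state, investment equals break-even investment: s·k^α = (n + g + δ)·k.
Dividing both sides by k: k^(1−α) = s / (n + g + δ).
k^0.59 = 0.22 / (0.021 + 0.017 + 0.101) = 0.22 / 0.139 = 1.5827
k* = 1.5827^(1/0.59) ≈ 2.1775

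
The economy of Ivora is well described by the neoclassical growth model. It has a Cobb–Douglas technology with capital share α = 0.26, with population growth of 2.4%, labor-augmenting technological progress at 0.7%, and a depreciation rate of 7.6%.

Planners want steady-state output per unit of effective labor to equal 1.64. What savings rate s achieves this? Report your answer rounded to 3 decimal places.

Steady state requires s·f(k) = (n + g + δ)·k, i.e. s·k^α = (n + g + δ)·k.
Since y* = [s/(n + g + δ)]^(α/(1−α)), we have s/(n + g + δ) = (y*)^((1−α)/α) = 1.64^2.8462 = 4.0878.
Therefore s = 4.0878 × (n + g + δ) = 4.0878 × 0.107 = 0.4374.

s ≈ 0.437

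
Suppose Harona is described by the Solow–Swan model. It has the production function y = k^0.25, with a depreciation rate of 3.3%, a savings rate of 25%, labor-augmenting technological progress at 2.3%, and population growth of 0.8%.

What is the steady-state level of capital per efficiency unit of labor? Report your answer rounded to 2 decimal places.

Steady state requires s·f(k) = (n + g + δ)·k, i.e. s·k^α = (n + g + δ)·k.
Rearranging, k^(1−α) = s / (n + g + δ).
k^0.75 = 0.25 / (0.008 + 0.023 + 0.033) = 0.25 / 0.064 = 3.9063
k* = 3.9063^(1/0.75) ≈ 6.1521

k* = 6.15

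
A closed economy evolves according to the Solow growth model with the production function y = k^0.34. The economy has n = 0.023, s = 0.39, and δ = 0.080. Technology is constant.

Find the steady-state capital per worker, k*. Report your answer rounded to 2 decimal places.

k* = 7.52

At the steady state, Δk = 0, so s·k^α = (n + δ)·k.
Dividing both sides by k: k^(1−α) = s / (n + δ).
k^0.66 = 0.39 / (0.023 + 0.080) = 0.39 / 0.103 = 3.7864
k* = 3.7864^(1/0.66) ≈ 7.5180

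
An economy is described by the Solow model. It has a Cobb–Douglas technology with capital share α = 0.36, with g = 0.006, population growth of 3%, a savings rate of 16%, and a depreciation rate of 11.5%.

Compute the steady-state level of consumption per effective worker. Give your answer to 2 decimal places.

In steady state, investment equals break-even investment: s·k^α = (n + g + δ)·k.
Dividing both sides by k: k^(1−α) = s / (n + g + δ).
k^0.64 = 0.16 / (0.030 + 0.006 + 0.115) = 0.16 / 0.151 = 1.0596
k* = 1.0596^(1/0.64) ≈ 1.0947
y* = (k*)^α = 1.0947^0.36 ≈ 1.0331
c* = (1 − s)·y* = (1 − 0.16) × 1.0331 ≈ 0.8678

c* ≈ 0.87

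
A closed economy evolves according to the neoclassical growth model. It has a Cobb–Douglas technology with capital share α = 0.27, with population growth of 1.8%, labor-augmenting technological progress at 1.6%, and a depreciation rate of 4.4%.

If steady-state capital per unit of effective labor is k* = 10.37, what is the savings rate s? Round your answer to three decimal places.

Steady state requires s·f(k) = (n + g + δ)·k, i.e. s·k^α = (n + g + δ)·k.
So s / (n + g + δ) = (k*)^(1−α) = 10.37^0.73 = 5.5147.
Therefore s = 5.5147 × (n + g + δ) = 5.5147 × 0.078 = 0.4301.

s ≈ 0.430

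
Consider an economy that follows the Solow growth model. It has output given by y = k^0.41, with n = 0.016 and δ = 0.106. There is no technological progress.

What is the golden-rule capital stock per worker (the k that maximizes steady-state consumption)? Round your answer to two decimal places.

k_gold ≈ 7.80

The golden rule sets f'(k) = n + δ, i.e. α·k^(α−1) = n + δ.
So k^(1−α) = α / (n + δ) = 0.41 / 0.122 = 3.3607.
k_gold = 3.3607^(1/0.59) ≈ 7.8029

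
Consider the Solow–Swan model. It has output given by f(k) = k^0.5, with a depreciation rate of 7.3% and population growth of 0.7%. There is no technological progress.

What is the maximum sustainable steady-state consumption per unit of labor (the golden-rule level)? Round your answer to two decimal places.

c_gold ≈ 3.13

At the golden rule, f'(k) = n + δ, so α·k^(α−1) = n + δ and k_gold = (α/(n + δ))^(1/(1−α)).
k_gold = (0.5/0.080)^(1/0.5) = 6.2500^2 ≈ 39.0625
c_gold = f(k_gold) − (n + δ)·k_gold = 6.2500 − 0.080×39.0625 ≈ 3.1250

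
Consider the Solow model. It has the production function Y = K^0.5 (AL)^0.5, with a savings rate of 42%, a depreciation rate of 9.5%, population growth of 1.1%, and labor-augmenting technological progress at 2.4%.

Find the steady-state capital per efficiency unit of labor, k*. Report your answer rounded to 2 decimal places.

In steady state, investment equals break-even investment: s·k^α = (n + g + δ)·k.
Rearranging, k^(1−α) = s / (n + g + δ).
k^0.5 = 0.42 / (0.011 + 0.024 + 0.095) = 0.42 / 0.130 = 3.2308
k* = 3.2308^(1/0.5) ≈ 10.4381

k* ≈ 10.44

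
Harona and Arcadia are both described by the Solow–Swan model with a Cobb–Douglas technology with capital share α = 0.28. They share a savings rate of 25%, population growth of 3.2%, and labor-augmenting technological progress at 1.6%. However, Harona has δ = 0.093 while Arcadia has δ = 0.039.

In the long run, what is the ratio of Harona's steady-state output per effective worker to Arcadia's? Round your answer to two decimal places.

Steady-state y* = [s/(n + g + δ)]^(α/(1−α)), so the ratio is [ (s_H/(n + g + δ)_H) / (s_A/(n + g + δ)_A) ]^0.3889.
s_H/(n + g + δ)_H = 0.25/0.141 = 1.7730; s_A/(n + g + δ)_A = 0.25/0.087 = 2.8736.
Ratio = (1.7730/2.8736)^0.3889 = 0.6170^0.3889 ≈ 0.8288

y*_H / y*_A ≈ 0.83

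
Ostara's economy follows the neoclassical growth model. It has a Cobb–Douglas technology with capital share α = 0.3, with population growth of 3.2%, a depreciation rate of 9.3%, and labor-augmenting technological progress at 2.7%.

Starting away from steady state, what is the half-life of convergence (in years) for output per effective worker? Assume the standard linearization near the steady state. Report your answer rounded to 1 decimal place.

Near the steady state the convergence rate is λ = (1 − α)(n + g + δ).
λ = (1 − 0.3) × 0.152 = 0.7 × 0.152 = 0.1064
Half-life = ln 2 / λ = 0.6931 / 0.1064 ≈ 6.51 years

half-life ≈ 6.5 years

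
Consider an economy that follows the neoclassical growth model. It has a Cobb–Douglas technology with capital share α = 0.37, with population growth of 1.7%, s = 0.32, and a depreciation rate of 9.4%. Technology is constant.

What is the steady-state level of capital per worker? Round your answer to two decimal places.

k* ≈ 5.37

Steady state requires s·f(k) = (n + δ)·k, i.e. s·k^α = (n + δ)·k.
Rearranging, k^(1−α) = s / (n + δ).
k^0.63 = 0.32 / (0.017 + 0.094) = 0.32 / 0.111 = 2.8829
k* = 2.8829^(1/0.63) ≈ 5.3689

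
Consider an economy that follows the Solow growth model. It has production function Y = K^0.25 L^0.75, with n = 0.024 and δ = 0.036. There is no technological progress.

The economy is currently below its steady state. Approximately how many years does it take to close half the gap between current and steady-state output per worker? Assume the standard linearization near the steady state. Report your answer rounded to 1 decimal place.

Near the steady state the convergence rate is λ = (1 − α)(n + δ).
λ = (1 − 0.25) × 0.060 = 0.75 × 0.060 = 0.0450
Half-life = ln 2 / λ = 0.6931 / 0.0450 ≈ 15.40 years

t_½ ≈ 15.4 years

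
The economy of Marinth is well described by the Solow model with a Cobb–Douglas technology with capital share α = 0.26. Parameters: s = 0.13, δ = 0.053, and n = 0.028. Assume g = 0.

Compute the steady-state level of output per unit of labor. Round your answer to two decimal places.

y* ≈ 1.18

In steady state, investment equals break-even investment: s·k^α = (n + δ)·k.
Dividing both sides by k: k^(1−α) = s / (n + δ).
k^0.74 = 0.13 / (0.028 + 0.053) = 0.13 / 0.081 = 1.6049
k* = 1.6049^(1/0.74) ≈ 1.8951
y* = (k*)^α = 1.8951^0.26 ≈ 1.1808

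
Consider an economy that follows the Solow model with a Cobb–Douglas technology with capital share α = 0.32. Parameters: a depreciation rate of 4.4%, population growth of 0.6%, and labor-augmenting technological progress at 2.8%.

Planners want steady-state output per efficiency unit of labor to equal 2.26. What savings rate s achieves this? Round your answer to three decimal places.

s ≈ 0.441

At the steady state, Δk = 0, so s·k^α = (n + g + δ)·k.
Since y* = [s/(n + g + δ)]^(α/(1−α)), we have s/(n + g + δ) = (y*)^((1−α)/α) = 2.26^2.125 = 5.6556.
Therefore s = 5.6556 × (n + g + δ) = 5.6556 × 0.078 = 0.4411.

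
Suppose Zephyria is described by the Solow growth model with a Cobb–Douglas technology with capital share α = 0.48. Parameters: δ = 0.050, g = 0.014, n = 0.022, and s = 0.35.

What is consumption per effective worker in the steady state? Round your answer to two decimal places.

At the steady state, Δk = 0, so s·k^α = (n + g + δ)·k.
Dividing both sides by k: k^(1−α) = s / (n + g + δ).
k^0.52 = 0.35 / (0.022 + 0.014 + 0.050) = 0.35 / 0.086 = 4.0698
k* = 4.0698^(1/0.52) ≈ 14.8681
y* = (k*)^α = 14.8681^0.48 ≈ 3.6533
c* = (1 − s)·y* = (1 − 0.35) × 3.6533 ≈ 2.3746

c* = 2.37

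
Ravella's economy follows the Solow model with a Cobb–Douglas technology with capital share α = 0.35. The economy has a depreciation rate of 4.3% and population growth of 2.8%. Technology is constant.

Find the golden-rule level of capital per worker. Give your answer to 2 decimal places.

k_gold ≈ 11.64

The golden rule sets f'(k) = n + δ, i.e. α·k^(α−1) = n + δ.
So k^(1−α) = α / (n + δ) = 0.35 / 0.071 = 4.9296.
k_gold = 4.9296^(1/0.65) ≈ 11.6376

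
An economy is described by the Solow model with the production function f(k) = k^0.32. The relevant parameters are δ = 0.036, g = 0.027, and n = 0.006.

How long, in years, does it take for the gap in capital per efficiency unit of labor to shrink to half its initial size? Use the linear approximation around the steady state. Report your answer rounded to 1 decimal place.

Near the steady state the convergence rate is λ = (1 − α)(n + g + δ).
λ = (1 − 0.32) × 0.069 = 0.68 × 0.069 = 0.04692
Half-life = ln 2 / λ = 0.6931 / 0.04692 ≈ 14.77 years

t_½ ≈ 14.8 years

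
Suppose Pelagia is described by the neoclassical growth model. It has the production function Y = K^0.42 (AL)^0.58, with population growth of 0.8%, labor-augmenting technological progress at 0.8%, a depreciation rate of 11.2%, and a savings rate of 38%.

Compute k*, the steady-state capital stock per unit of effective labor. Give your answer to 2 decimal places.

k* ≈ 6.53

Steady state requires s·f(k) = (n + g + δ)·k, i.e. s·k^α = (n + g + δ)·k.
Dividing both sides by k: k^(1−α) = s / (n + g + δ).
k^0.58 = 0.38 / (0.008 + 0.008 + 0.112) = 0.38 / 0.128 = 2.9688
k* = 2.9688^(1/0.58) ≈ 6.5282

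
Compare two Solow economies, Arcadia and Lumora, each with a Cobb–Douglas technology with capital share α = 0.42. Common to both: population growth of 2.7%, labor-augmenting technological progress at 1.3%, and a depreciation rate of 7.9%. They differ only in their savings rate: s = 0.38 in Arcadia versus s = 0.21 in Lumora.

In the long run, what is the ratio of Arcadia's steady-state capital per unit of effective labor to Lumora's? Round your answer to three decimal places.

Steady-state k* = [s/(n + g + δ)]^(1/(1−α)), so the ratio is [ (s_A/(n + g + δ)_A) / (s_L/(n + g + δ)_L) ]^1.7241.
s_A/(n + g + δ)_A = 0.38/0.119 = 3.1933; s_L/(n + g + δ)_L = 0.21/0.119 = 1.7647.
Ratio = (3.1933/1.7647)^1.7241 = 1.8095^1.7241 ≈ 2.7801

ratio ≈ 2.780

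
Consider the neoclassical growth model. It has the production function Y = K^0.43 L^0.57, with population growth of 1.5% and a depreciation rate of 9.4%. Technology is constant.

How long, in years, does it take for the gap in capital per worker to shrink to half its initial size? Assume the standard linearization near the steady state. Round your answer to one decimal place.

about 11.2 years

Near the steady state the convergence rate is λ = (1 − α)(n + δ).
λ = (1 − 0.43) × 0.109 = 0.57 × 0.109 = 0.06213
Half-life = ln 2 / λ = 0.6931 / 0.06213 ≈ 11.16 years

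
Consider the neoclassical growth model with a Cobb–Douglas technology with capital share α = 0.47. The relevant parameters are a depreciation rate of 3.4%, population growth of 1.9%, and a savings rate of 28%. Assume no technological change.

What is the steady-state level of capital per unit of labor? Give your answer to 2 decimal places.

k* ≈ 23.12

In steady state, investment equals break-even investment: s·k^α = (n + δ)·k.
Rearranging, k^(1−α) = s / (n + δ).
k^0.53 = 0.28 / (0.019 + 0.034) = 0.28 / 0.053 = 5.2830
k* = 5.2830^(1/0.53) ≈ 23.1167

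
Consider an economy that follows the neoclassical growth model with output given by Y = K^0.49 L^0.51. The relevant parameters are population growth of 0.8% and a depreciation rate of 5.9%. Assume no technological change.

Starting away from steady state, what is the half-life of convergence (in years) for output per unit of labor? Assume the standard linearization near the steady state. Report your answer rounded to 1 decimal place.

half-life ≈ 20.3 years

Near the steady state the convergence rate is λ = (1 − α)(n + δ).
λ = (1 − 0.49) × 0.067 = 0.51 × 0.067 = 0.03417
Half-life = ln 2 / λ = 0.6931 / 0.03417 ≈ 20.28 years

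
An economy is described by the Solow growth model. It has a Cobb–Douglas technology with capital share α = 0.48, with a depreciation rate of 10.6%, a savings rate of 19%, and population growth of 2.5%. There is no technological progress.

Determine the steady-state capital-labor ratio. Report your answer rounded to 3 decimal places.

k* = 2.044

Steady state requires s·f(k) = (n + δ)·k, i.e. s·k^α = (n + δ)·k.
Rearranging, k^(1−α) = s / (n + δ).
k^0.52 = 0.19 / (0.025 + 0.106) = 0.19 / 0.131 = 1.4504
k* = 1.4504^(1/0.52) ≈ 2.0443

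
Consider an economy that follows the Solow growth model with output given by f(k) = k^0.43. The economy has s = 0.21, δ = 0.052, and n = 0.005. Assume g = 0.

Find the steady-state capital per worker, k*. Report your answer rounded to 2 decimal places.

k* = 9.85

In steady state, investment equals break-even investment: s·k^α = (n + δ)·k.
Rearranging, k^(1−α) = s / (n + δ).
k^0.57 = 0.21 / (0.005 + 0.052) = 0.21 / 0.057 = 3.6842
k* = 3.6842^(1/0.57) ≈ 9.8534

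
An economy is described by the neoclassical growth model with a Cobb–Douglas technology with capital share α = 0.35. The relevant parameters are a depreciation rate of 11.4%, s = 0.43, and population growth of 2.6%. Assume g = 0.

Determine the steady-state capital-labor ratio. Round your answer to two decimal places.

Steady state requires s·f(k) = (n + δ)·k, i.e. s·k^α = (n + δ)·k.
Rearranging, k^(1−α) = s / (n + δ).
k^0.65 = 0.43 / (0.026 + 0.114) = 0.43 / 0.140 = 3.0714
k* = 3.0714^(1/0.65) ≈ 5.6202

k* = 5.62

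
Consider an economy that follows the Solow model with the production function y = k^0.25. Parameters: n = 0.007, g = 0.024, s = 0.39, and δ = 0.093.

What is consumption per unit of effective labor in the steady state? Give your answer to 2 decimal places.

c* ≈ 0.89

Steady state requires s·f(k) = (n + g + δ)·k, i.e. s·k^α = (n + g + δ)·k.
Dividing both sides by k: k^(1−α) = s / (n + g + δ).
k^0.75 = 0.39 / (0.007 + 0.024 + 0.093) = 0.39 / 0.124 = 3.1452
k* = 3.1452^(1/0.75) ≈ 4.6082
y* = (k*)^α = 4.6082^0.25 ≈ 1.4652
c* = (1 − s)·y* = (1 − 0.39) × 1.4652 ≈ 0.8938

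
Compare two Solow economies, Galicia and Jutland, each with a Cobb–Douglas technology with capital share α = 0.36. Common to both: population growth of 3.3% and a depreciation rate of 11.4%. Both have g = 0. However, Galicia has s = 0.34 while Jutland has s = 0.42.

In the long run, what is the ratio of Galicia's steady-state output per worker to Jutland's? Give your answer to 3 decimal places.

y*_G / y*_J ≈ 0.888

Steady-state y* = [s/(n + δ)]^(α/(1−α)), so the ratio is [ (s_G/(n + δ)_G) / (s_J/(n + δ)_J) ]^0.5625.
s_G/(n + δ)_G = 0.34/0.147 = 2.3129; s_J/(n + δ)_J = 0.42/0.147 = 2.8571.
Ratio = (2.3129/2.8571)^0.5625 = 0.8095^0.5625 ≈ 0.8879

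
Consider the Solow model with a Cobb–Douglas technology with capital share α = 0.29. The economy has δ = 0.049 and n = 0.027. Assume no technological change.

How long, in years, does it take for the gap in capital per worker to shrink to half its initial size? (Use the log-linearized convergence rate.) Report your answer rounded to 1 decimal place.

half-life ≈ 12.8 years

Near the steady state the convergence rate is λ = (1 − α)(n + δ).
λ = (1 − 0.29) × 0.076 = 0.71 × 0.076 = 0.05396
Half-life = ln 2 / λ = 0.6931 / 0.05396 ≈ 12.84 years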